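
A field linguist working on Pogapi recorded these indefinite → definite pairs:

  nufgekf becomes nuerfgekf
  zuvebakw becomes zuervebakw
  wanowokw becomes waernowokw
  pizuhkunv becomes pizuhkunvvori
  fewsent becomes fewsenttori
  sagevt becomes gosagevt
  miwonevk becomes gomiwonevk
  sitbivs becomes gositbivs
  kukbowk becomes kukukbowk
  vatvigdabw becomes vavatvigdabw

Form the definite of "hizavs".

fewsent and sagevt both end in -t yet inflect differently (fewsenttori, gosagevt), so the final letter is not what conditions the rule; the second-to-last letter is.
"hizavs" has second-to-last letter 'v'. The stems whose second-to-last letter is 'v' (sagevt → gosagevt, miwonevk → gomiwonevk, sitbivs → gositbivs) add the prefix go-.
So hizavs → gohizavs.

gohizavs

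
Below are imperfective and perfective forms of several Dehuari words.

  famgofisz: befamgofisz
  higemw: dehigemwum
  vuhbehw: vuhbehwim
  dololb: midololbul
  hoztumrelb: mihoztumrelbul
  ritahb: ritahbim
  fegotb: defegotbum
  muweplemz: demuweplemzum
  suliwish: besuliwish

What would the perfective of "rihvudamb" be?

derihvudambum

"rihvudamb" has second-to-last letter 'm'. The stems whose second-to-last letter is 'm' (higemw → dehigemwum, muweplemz → demuweplemzum) add de- … -um around the stem.
The other patterns: stems whose second-to-last letter is 's' add the prefix be-; stems whose second-to-last letter is 'l' add mi- … -ul around the stem; stems whose second-to-last letter is 'h' add -im.
So rihvudamb → derihvudambum.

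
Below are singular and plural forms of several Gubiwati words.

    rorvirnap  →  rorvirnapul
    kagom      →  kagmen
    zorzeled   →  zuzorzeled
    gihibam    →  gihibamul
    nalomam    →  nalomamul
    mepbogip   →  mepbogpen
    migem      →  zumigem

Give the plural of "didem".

gihibam and migem both end in -m yet inflect differently (gihibamul, zumigem), so the final letter is not what conditions the rule; the last vowel is.
"didem" has last vowel 'e'. The stems whose last vowel is 'e' (migem → zumigem, zorzeled → zuzorzeled) add the prefix zu-.
So didem → zudidem.

zudidem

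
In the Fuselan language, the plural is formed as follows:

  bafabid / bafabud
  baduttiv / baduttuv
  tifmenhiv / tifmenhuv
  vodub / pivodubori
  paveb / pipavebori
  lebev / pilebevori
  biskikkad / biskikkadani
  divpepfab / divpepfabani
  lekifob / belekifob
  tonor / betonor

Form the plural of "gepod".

"gepod" has last vowel 'o'. The stems whose last vowel is 'o' (lekifob → belekifob, tonor → betonor) add the prefix be-.
The other patterns: stems whose last vowel is 'i' change the last vowel to 'u'; stems whose last vowel is 'e' or 'u' add pi- … -ori around the stem; stems whose last vowel is 'a' add -ani.
So gepod → begepod.

begepod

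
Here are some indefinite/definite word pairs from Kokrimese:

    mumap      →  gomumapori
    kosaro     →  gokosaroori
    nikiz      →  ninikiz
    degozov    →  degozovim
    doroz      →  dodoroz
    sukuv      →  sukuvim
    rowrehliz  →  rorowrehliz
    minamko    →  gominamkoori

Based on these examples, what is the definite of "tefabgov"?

"tefabgov" ends in -v. The stems ending in -v (sukuv → sukuvim, degozov → degozovim) add -im.
The other patterns: stems ending in -z repeat the first consonant+vowel as a prefix; stems ending in -o or -p add go- … -ori around the stem.
So tefabgov → tefabgovim.

tefabgovim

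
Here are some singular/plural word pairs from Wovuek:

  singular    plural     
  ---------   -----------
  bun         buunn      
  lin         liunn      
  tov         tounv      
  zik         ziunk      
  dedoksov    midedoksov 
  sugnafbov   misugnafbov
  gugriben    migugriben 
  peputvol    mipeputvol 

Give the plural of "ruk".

tov and dedoksov both end in -v yet inflect differently (tounv, midedoksov), so the final letter is not what conditions the rule; the number of vowels is.
"ruk" has 1 vowel. The stems with 1 vowel (bun → buunn, lin → liunn, tov → tounv) insert -un- after the first vowel.
The other pattern: stems with 3 vowels add the prefix mi-.
So ruk → ruunk.

ruunk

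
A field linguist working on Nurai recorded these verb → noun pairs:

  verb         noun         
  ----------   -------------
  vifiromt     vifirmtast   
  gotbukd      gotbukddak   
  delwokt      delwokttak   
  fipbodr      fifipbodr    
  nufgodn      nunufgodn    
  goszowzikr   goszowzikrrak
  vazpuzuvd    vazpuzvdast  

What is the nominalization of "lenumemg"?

goszowzikr and fipbodr both end in -r yet inflect differently (goszowzikrrak, fifipbodr), so the final letter is not what conditions the rule; the second-to-last letter is.
"lenumemg" has second-to-last letter 'm'. The one such stem in the data (vifiromt → vifirmtast) deletes the last vowel and adds -ast (as does vazpuzuvd), so the same rule applies.
The other patterns: stems whose second-to-last letter is 'k' double the final consonant and add -ak; stems whose second-to-last letter is 'd' repeat the first consonant+vowel as a prefix.
So lenumemg → lenummgast.

lenummgast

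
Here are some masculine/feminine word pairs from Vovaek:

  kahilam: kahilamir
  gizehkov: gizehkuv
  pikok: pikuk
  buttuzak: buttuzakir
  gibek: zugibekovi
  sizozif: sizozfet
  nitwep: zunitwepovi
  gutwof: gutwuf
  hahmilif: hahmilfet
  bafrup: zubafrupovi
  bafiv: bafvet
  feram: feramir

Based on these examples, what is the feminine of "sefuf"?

zusefufovi

sizozif and gutwof both end in -f yet inflect differently (sizozfet, gutwuf), so the final letter is not what conditions the rule; the last vowel is.
"sefuf" has last vowel 'u'. The one such stem in the data (bafrup → zubafrupovi) adds zu- … -ovi around the stem, so the same rule applies.
The other patterns: stems whose last vowel is 'i' delete the last vowel and add -et; stems whose last vowel is 'o' change the last vowel to 'u'; stems whose last vowel is 'a' add -ir.
So sefuf → zusefufovi.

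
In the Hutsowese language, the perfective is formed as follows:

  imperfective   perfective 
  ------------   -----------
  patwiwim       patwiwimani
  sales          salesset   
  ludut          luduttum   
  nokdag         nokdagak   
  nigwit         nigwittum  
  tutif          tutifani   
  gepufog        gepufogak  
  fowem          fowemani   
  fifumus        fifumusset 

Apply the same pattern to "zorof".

ludut and fifumus both have last vowel 'u' yet inflect differently (luduttum, fifumusset), so the last vowel is not what conditions the rule; the final letter is.
"zorof" ends in -f. The one such stem in the data (tutif → tutifani) adds -ani, so the same rule applies.
So zorof → zorofani.

zorofani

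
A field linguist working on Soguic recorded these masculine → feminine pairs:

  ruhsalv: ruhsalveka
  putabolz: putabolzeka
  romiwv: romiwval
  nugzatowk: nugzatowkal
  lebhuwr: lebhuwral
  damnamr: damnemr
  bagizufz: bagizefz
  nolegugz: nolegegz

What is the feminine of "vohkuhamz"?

ruhsalv and romiwv both end in -v yet inflect differently (ruhsalveka, romiwval), so the final letter is not what conditions the rule; the second-to-last letter is.
"vohkuhamz" has second-to-last letter 'm'. The one such stem in the data (damnamr → damnemr) changes the last vowel to 'e' (as do bagizufz, nolegugz), so the same rule applies.
The other patterns: stems whose second-to-last letter is 'l' add -eka; stems whose second-to-last letter is 'w' add -al.
So vohkuhamz → vohkuhemz.

vohkuhemz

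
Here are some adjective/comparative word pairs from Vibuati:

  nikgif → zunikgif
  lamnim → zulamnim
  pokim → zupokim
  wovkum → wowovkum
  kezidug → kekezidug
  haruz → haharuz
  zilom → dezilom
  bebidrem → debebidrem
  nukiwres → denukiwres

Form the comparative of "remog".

"remog" has last vowel 'o'. The one such stem in the data (zilom → dezilom) adds the prefix de-, so the same rule applies.
So remog → deremog.

deremog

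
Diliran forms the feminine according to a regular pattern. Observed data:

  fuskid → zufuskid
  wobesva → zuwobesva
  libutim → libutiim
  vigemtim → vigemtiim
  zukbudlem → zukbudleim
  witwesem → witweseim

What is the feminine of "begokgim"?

vigemtim and fuskid both have last vowel 'i' yet inflect differently (vigemtiim, zufuskid), so the last vowel is not what conditions the rule; the final letter is.
"begokgim" ends in -m. The stems ending in -m (vigemtim → vigemtiim, zukbudlem → zukbudleim, witwesem → witweseim) drop the final letter and add -im.
The other pattern: stems ending in -a or -d add the prefix zu-.
So begokgim → begokgiim.

begokgiim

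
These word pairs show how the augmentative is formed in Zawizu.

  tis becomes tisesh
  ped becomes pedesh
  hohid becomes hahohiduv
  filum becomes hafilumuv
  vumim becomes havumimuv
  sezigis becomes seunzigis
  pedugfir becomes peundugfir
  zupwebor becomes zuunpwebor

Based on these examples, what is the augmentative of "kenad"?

hakenaduv

ped and hohid both end in -d yet inflect differently (pedesh, hahohiduv), so the final letter is not what conditions the rule; the number of vowels is.
"kenad" has 2 vowels. The stems with 2 vowels (hohid → hahohiduv, filum → hafilumuv, vumim → havumimuv) add ha- … -uv around the stem.
The other patterns: stems with 1 vowel add -esh; stems with 3 vowels insert -un- after the first vowel.
So kenad → hakenaduv.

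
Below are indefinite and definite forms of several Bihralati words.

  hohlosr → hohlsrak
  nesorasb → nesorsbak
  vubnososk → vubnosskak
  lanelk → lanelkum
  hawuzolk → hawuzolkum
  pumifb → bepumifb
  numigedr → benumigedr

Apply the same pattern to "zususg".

vubnososk and lanelk both end in -k yet inflect differently (vubnosskak, lanelkum), so the final letter is not what conditions the rule; the second-to-last letter is.
"zususg" has second-to-last letter 's'. The stems whose second-to-last letter is 's' (hohlosr → hohlsrak, nesorasb → nesorsbak, vubnososk → vubnosskak) delete the last vowel and add -ak.
The other patterns: stems whose second-to-last letter is 'l' add -um; stems whose second-to-last letter is 'd' or 'f' add the prefix be-.
So zususg → zussgak.

zussgak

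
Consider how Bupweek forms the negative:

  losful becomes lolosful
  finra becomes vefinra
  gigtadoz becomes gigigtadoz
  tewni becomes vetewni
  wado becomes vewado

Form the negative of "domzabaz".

dodomzabaz

gigtadoz and wado both have last vowel 'o' yet inflect differently (gigigtadoz, vewado), so the last vowel is not what conditions the rule; whether the stem ends in a vowel or a consonant is.
"domzabaz" ends in a consonant. The stems ending in a consonant (gigtadoz → gigigtadoz, losful → lolosful) repeat the first consonant+vowel as a prefix.
The other pattern: stems ending in a vowel add the prefix ve-.
So domzabaz → dodomzabaz.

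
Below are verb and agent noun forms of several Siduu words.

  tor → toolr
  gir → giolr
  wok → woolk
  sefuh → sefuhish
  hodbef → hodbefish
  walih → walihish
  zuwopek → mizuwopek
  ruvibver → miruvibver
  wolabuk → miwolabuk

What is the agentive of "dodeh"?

dodehish

wok and zuwopek both end in -k yet inflect differently (woolk, mizuwopek), so the final letter is not what conditions the rule; the number of vowels is.
"dodeh" has 2 vowels. The stems with 2 vowels (sefuh → sefuhish, hodbef → hodbefish, walih → walihish) add -ish.
The other patterns: stems with 1 vowel insert -ol- after the first vowel; stems with 3 vowels add the prefix mi-.
So dodeh → dodehish.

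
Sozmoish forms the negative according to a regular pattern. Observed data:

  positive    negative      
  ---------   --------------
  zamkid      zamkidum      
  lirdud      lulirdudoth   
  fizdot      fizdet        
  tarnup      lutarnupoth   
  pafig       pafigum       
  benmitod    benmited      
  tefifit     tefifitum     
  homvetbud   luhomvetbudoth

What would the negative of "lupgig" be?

zamkid and lirdud both end in -d yet inflect differently (zamkidum, lulirdudoth), so the final letter is not what conditions the rule; the last vowel is.
"lupgig" has last vowel 'i'. The stems whose last vowel is 'i' (pafig → pafigum, tefifit → tefifitum, zamkid → zamkidum) add -um.
So lupgig → lupgigum.

lupgigum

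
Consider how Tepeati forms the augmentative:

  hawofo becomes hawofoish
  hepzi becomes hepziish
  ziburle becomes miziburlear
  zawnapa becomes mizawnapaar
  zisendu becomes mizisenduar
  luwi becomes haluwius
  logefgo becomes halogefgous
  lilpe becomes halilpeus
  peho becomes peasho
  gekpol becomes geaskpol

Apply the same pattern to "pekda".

peaskda

"pekda" begins with p-. The one such stem in the data (peho → peasho) inserts -as- after the first vowel (as does gekpol), so the same rule applies.
The other patterns: stems beginning with h- add -ish; stems beginning with z- add mi- … -ar around the stem; stems beginning with l- add ha- … -us around the stem.
So pekda → peaskda.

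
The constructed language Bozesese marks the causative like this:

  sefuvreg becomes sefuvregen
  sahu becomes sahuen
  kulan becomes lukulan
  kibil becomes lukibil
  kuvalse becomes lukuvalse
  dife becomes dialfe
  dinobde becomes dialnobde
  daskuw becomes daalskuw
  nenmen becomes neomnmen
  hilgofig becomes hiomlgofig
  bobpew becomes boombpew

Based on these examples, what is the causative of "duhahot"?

dualhahot

kuvalse and dife both end in -e yet inflect differently (lukuvalse, dialfe), so the final letter is not what conditions the rule; the first letter is.
"duhahot" begins with d-. The stems beginning with d- (dife → dialfe, dinobde → dialnobde, daskuw → daalskuw) insert -al- after the first vowel.
The other patterns: stems beginning with s- add -en; stems beginning with k- add the prefix lu-; stems beginning with b-, h- or n- insert -om- after the first vowel.
So duhahot → dualhahot.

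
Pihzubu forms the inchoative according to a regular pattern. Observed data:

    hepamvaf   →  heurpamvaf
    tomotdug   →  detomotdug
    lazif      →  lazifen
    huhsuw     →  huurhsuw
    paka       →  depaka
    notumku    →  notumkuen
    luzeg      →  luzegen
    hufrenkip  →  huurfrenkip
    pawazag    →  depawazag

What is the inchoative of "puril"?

"puril" begins with p-. The stems beginning with p- (paka → depaka, pawazag → depawazag) add the prefix de-.
So puril → depuril.

depuril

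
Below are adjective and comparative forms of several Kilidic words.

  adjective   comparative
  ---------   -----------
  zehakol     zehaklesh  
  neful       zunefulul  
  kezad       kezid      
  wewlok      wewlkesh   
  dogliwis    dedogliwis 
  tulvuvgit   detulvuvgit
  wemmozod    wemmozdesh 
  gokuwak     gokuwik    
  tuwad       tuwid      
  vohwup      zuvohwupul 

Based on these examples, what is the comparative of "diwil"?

dediwil

neful and zehakol both end in -l yet inflect differently (zunefulul, zehaklesh), so the final letter is not what conditions the rule; the last vowel is.
"diwil" has last vowel 'i'. The stems whose last vowel is 'i' (tulvuvgit → detulvuvgit, dogliwis → dedogliwis) add the prefix de-.
The other patterns: stems whose last vowel is 'u' add zu- … -ul around the stem; stems whose last vowel is 'o' delete the last vowel and add -esh; stems whose last vowel is 'a' change the last vowel to 'i'.
So diwil → dediwil.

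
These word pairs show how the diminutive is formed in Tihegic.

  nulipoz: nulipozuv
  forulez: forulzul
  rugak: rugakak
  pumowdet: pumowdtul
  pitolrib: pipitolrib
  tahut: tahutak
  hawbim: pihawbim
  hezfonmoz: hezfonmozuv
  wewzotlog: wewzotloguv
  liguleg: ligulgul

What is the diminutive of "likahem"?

forulez and nulipoz both end in -z yet inflect differently (forulzul, nulipozuv), so the final letter is not what conditions the rule; the last vowel is.
"likahem" has last vowel 'e'. The stems whose last vowel is 'e' (pumowdet → pumowdtul, liguleg → ligulgul, forulez → forulzul) delete the last vowel and add -ul.
So likahem → likahmul.

likahmul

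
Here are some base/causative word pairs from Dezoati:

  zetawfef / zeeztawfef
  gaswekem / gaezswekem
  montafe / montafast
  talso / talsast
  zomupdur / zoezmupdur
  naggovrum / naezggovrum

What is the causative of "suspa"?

zetawfef and montafe both have last vowel 'e' yet inflect differently (zeeztawfef, montafast), so the last vowel is not what conditions the rule; whether the stem ends in a vowel or a consonant is.
"suspa" ends in a vowel. The stems ending in a vowel (montafe → montafast, talso → talsast) drop the final letter and add -ast.
So suspa → suspast.

suspast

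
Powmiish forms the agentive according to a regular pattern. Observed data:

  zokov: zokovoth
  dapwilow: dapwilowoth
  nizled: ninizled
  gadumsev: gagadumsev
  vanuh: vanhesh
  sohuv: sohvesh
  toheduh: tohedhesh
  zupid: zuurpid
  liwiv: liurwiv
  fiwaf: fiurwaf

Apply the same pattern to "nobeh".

nonobeh

"nobeh" has last vowel 'e'. The stems whose last vowel is 'e' (nizled → ninizled, gadumsev → gagadumsev) repeat the first consonant+vowel as a prefix.
So nobeh → nonobeh.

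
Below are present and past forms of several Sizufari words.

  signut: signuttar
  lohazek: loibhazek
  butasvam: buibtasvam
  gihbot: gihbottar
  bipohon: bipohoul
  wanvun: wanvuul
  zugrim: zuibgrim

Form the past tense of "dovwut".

bipohon and gihbot both have last vowel 'o' yet inflect differently (bipohoul, gihbottar), so the last vowel is not what conditions the rule; the final letter is.
"dovwut" ends in -t. The stems ending in -t (gihbot → gihbottar, signut → signuttar) double the final consonant and add -ar.
The other patterns: stems ending in -n drop the final letter and add -ul; stems ending in -k or -m insert -ib- after the first vowel.
So dovwut → dovwuttar.

dovwuttar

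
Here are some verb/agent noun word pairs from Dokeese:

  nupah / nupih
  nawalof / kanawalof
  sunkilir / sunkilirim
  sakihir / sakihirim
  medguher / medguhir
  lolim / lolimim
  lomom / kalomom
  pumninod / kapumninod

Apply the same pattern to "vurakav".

vurakiv

"vurakav" has last vowel 'a'. The one such stem in the data (nupah → nupih) changes the last vowel to 'i' (as does medguher), so the same rule applies.
The other patterns: stems whose last vowel is 'i' add -im; stems whose last vowel is 'o' add the prefix ka-.
So vurakav → vurakiv.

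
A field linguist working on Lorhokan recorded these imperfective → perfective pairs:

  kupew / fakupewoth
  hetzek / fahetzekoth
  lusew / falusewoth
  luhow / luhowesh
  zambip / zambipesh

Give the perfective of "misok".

misokesh

"misok" has last vowel 'o'. The one such stem in the data (luhow → luhowesh) adds -esh, so the same rule applies.
The other pattern: stems whose last vowel is 'e' add fa- … -oth around the stem.
So misok → misokesh.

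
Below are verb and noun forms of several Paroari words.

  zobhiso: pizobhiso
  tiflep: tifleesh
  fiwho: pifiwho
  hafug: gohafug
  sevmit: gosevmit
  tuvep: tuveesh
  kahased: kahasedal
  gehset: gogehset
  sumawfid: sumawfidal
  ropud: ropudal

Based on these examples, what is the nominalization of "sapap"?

tuvep and kahased both have last vowel 'e' yet inflect differently (tuveesh, kahasedal), so the last vowel is not what conditions the rule; the final letter is.
"sapap" ends in -p. The stems ending in -p (tuvep → tuveesh, tiflep → tifleesh) drop the final letter and add -esh.
So sapap → sapaesh.

sapaesh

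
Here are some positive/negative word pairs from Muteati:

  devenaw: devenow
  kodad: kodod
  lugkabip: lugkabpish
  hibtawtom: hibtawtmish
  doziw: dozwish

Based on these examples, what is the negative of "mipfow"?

mipfwish

devenaw and doziw both end in -w yet inflect differently (devenow, dozwish), so the final letter is not what conditions the rule; the last vowel is.
"mipfow" has last vowel 'o'. The one such stem in the data (hibtawtom → hibtawtmish) deletes the last vowel and adds -ish (as do lugkabip, doziw), so the same rule applies.
So mipfow → mipfwish.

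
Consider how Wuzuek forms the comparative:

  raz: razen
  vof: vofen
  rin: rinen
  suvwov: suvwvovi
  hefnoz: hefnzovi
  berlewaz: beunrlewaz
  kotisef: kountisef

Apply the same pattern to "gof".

raz and hefnoz both end in -z yet inflect differently (razen, hefnzovi), so the final letter is not what conditions the rule; the number of vowels is.
"gof" has 1 vowel. The stems with 1 vowel (raz → razen, vof → vofen, rin → rinen) add -en.
The other patterns: stems with 2 vowels delete the last vowel and add -ovi; stems with 3 vowels insert -un- after the first vowel.
So gof → gofen.

gofen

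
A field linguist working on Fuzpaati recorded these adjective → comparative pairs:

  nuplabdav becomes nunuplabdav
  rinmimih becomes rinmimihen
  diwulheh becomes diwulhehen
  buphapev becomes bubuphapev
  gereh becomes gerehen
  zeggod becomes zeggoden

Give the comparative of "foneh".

fonehen

"foneh" ends in -h. The stems ending in -h (rinmimih → rinmimihen, diwulheh → diwulhehen, gereh → gerehen) add -en.
So foneh → fonehen.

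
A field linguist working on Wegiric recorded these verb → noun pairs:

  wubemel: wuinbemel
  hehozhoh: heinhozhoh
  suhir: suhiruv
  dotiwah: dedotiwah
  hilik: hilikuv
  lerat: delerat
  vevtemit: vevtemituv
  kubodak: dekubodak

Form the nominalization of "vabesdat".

"vabesdat" has last vowel 'a'. The stems whose last vowel is 'a' (dotiwah → dedotiwah, kubodak → dekubodak, lerat → delerat) add the prefix de-.
The other patterns: stems whose last vowel is 'i' add -uv; stems whose last vowel is 'e' or 'o' insert -in- after the first vowel.
So vabesdat → devabesdat.

devabesdat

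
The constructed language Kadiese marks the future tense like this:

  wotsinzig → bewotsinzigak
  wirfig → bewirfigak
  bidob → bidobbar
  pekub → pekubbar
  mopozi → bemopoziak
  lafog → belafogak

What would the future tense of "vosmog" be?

bidob and lafog both have last vowel 'o' yet inflect differently (bidobbar, belafogak), so the last vowel is not what conditions the rule; the final letter is.
"vosmog" ends in -g. The stems ending in -g (lafog → belafogak, wotsinzig → bewotsinzigak, wirfig → bewirfigak) add be- … -ak around the stem.
The other pattern: stems ending in -b double the final consonant and add -ar.
So vosmog → bevosmogak.

bevosmogak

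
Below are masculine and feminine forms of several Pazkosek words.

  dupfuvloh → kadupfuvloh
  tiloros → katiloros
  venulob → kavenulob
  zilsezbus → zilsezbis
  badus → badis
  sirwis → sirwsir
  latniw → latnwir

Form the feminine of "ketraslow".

kaketraslow

tiloros and badus both end in -s yet inflect differently (katiloros, badis), so the final letter is not what conditions the rule; the last vowel is.
"ketraslow" has last vowel 'o'. The stems whose last vowel is 'o' (tiloros → katiloros, dupfuvloh → kadupfuvloh, venulob → kavenulob) add the prefix ka-.
So ketraslow → kaketraslow.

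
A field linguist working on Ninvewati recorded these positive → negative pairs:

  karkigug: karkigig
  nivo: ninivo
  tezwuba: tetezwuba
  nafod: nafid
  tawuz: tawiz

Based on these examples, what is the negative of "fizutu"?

fifizutu

nafod and nivo both have last vowel 'o' yet inflect differently (nafid, ninivo), so the last vowel is not what conditions the rule; whether the stem ends in a vowel or a consonant is.
"fizutu" ends in a vowel. The stems ending in a vowel (nivo → ninivo, tezwuba → tetezwuba) repeat the first consonant+vowel as a prefix.
The other pattern: stems ending in a consonant change the last vowel to 'i'.
So fizutu → fifizutu.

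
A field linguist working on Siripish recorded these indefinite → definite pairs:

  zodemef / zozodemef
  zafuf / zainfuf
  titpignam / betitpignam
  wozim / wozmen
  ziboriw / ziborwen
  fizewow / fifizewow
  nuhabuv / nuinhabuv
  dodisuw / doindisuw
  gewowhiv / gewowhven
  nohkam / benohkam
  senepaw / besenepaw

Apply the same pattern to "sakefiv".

nuhabuv and gewowhiv both end in -v yet inflect differently (nuinhabuv, gewowhven), so the final letter is not what conditions the rule; the last vowel is.
"sakefiv" has last vowel 'i'. The stems whose last vowel is 'i' (gewowhiv → gewowhven, ziboriw → ziborwen, wozim → wozmen) delete the last vowel and add -en.
So sakefiv → sakefven.

sakefven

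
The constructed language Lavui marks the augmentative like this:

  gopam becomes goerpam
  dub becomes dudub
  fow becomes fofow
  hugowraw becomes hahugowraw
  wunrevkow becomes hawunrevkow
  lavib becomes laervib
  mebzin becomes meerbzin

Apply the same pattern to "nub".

nunub

dub and lavib both end in -b yet inflect differently (dudub, laervib), so the final letter is not what conditions the rule; the number of vowels is.
"nub" has 1 vowel. The stems with 1 vowel (dub → dudub, fow → fofow) repeat the first consonant+vowel as a prefix.
The other patterns: stems with 2 vowels insert -er- after the first vowel; stems with 3 vowels add the prefix ha-.
So nub → nunub.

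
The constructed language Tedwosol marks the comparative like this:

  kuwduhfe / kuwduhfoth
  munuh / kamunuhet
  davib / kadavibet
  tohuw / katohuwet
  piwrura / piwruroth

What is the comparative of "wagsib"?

"wagsib" ends in a consonant. The stems ending in a consonant (tohuw → katohuwet, munuh → kamunuhet, davib → kadavibet) add ka- … -et around the stem.
The other pattern: stems ending in a vowel drop the final letter and add -oth.
So wagsib → kawagsibet.

kawagsibet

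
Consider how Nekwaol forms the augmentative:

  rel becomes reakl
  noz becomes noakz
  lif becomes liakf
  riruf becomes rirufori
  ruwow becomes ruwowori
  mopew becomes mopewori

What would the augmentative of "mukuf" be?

"mukuf" has 2 vowels. The stems with 2 vowels (riruf → rirufori, ruwow → ruwowori, mopew → mopewori) add -ori.
So mukuf → mukufori.

mukufori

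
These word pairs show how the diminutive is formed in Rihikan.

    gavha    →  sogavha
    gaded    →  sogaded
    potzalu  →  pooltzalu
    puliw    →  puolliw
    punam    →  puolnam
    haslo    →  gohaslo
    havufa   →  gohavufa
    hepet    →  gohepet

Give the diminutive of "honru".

gohonru

gavha and havufa both end in -a yet inflect differently (sogavha, gohavufa), so the final letter is not what conditions the rule; the first letter is.
"honru" begins with h-. The stems beginning with h- (haslo → gohaslo, havufa → gohavufa, hepet → gohepet) add the prefix go-.
So honru → gohonru.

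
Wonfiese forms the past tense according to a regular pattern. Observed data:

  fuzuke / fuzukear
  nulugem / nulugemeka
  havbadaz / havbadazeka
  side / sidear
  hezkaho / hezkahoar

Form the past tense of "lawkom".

nulugem and side both have last vowel 'e' yet inflect differently (nulugemeka, sidear), so the last vowel is not what conditions the rule; whether the stem ends in a vowel or a consonant is.
"lawkom" ends in a consonant. The stems ending in a consonant (nulugem → nulugemeka, havbadaz → havbadazeka) add -eka.
The other pattern: stems ending in a vowel add -ar.
So lawkom → lawkomeka.

lawkomeka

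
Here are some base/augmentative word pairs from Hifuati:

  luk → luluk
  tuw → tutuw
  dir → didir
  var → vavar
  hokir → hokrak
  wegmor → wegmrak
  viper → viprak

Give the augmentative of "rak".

dir and hokir both end in -r yet inflect differently (didir, hokrak), so the final letter is not what conditions the rule; the number of vowels is.
"rak" has 1 vowel. The stems with 1 vowel (luk → luluk, tuw → tutuw, dir → didir) repeat the first consonant+vowel as a prefix.
So rak → rarak.

rarak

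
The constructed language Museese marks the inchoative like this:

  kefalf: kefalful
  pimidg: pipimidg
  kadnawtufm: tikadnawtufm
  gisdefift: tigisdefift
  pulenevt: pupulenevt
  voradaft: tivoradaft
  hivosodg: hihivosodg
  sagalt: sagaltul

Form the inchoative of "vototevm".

vovototevm

gisdefift and sagalt both end in -t yet inflect differently (tigisdefift, sagaltul), so the final letter is not what conditions the rule; the second-to-last letter is.
"vototevm" has second-to-last letter 'v'. The one such stem in the data (pulenevt → pupulenevt) repeats the first consonant+vowel as a prefix (as do pimidg, hivosodg), so the same rule applies.
So vototevm → vovototevm.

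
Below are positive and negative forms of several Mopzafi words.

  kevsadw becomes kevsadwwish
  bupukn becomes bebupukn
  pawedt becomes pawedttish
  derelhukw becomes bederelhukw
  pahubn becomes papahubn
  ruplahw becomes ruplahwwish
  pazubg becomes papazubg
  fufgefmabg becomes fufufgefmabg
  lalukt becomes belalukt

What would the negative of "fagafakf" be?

befagafakf

bupukn and pahubn both end in -n yet inflect differently (bebupukn, papahubn), so the final letter is not what conditions the rule; the second-to-last letter is.
"fagafakf" has second-to-last letter 'k'. The stems whose second-to-last letter is 'k' (bupukn → bebupukn, derelhukw → bederelhukw, lalukt → belalukt) add the prefix be-.
So fagafakf → befagafakf.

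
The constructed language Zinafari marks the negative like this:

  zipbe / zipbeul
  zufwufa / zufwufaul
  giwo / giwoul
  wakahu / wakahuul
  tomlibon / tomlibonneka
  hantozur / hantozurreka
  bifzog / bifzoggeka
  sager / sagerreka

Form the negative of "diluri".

diluriul

giwo and tomlibon both have last vowel 'o' yet inflect differently (giwoul, tomlibonneka), so the last vowel is not what conditions the rule; whether the stem ends in a vowel or a consonant is.
"diluri" ends in a vowel. The stems ending in a vowel (zipbe → zipbeul, zufwufa → zufwufaul, giwo → giwoul) add -ul.
The other pattern: stems ending in a consonant double the final consonant and add -eka.
So diluri → diluriul.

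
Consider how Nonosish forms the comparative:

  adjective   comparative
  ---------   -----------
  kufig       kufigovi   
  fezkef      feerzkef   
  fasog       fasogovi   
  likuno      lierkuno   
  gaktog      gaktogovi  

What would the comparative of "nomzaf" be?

"nomzaf" ends in -f. The one such stem in the data (fezkef → feerzkef) inserts -er- after the first vowel (as does likuno), so the same rule applies.
The other pattern: stems ending in -g add -ovi.
So nomzaf → noermzaf.

noermzaf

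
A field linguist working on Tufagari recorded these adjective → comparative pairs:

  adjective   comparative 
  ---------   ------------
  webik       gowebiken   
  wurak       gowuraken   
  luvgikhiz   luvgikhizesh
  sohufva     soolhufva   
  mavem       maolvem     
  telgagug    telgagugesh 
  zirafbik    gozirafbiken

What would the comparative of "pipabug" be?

pipabugesh

wurak and sohufva both have last vowel 'a' yet inflect differently (gowuraken, soolhufva), so the last vowel is not what conditions the rule; the final letter is.
"pipabug" ends in -g. The one such stem in the data (telgagug → telgagugesh) adds -esh, so the same rule applies.
The other patterns: stems ending in -k add go- … -en around the stem; stems ending in -a or -m insert -ol- after the first vowel.
So pipabug → pipabugesh.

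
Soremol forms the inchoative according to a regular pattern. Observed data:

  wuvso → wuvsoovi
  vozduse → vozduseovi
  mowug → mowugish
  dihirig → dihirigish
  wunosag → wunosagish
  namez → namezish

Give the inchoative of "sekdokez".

sekdokezish

"sekdokez" ends in a consonant. The stems ending in a consonant (mowug → mowugish, dihirig → dihirigish, wunosag → wunosagish) add -ish.
So sekdokez → sekdokezish.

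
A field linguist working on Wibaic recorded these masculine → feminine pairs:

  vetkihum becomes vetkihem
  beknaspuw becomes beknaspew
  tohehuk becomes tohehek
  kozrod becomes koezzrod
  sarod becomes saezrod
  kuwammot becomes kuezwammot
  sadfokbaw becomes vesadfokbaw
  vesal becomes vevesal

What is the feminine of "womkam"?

vewomkam

beknaspuw and sadfokbaw both end in -w yet inflect differently (beknaspew, vesadfokbaw), so the final letter is not what conditions the rule; the last vowel is.
"womkam" has last vowel 'a'. The stems whose last vowel is 'a' (sadfokbaw → vesadfokbaw, vesal → vevesal) add the prefix ve-.
The other patterns: stems whose last vowel is 'u' change the last vowel to 'e'; stems whose last vowel is 'o' insert -ez- after the first vowel.
So womkam → vewomkam.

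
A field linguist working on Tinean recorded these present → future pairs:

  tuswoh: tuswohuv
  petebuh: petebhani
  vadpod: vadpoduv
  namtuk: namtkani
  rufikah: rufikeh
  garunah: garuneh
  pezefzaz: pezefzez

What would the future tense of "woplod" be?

woploduv

tuswoh and garunah both end in -h yet inflect differently (tuswohuv, garuneh), so the final letter is not what conditions the rule; the last vowel is.
"woplod" has last vowel 'o'. The stems whose last vowel is 'o' (vadpod → vadpoduv, tuswoh → tuswohuv) add -uv.
The other patterns: stems whose last vowel is 'a' change the last vowel to 'e'; stems whose last vowel is 'u' delete the last vowel and add -ani.
So woplod → woploduv.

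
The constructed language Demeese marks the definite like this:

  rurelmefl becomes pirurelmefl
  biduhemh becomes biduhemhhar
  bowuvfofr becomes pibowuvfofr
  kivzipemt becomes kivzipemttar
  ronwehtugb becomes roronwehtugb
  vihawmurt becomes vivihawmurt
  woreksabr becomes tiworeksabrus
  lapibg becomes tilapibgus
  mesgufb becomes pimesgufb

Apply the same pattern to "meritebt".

timeritebtus

"meritebt" has second-to-last letter 'b'. The stems whose second-to-last letter is 'b' (woreksabr → tiworeksabrus, lapibg → tilapibgus) add ti- … -us around the stem.
So meritebt → timeritebtus.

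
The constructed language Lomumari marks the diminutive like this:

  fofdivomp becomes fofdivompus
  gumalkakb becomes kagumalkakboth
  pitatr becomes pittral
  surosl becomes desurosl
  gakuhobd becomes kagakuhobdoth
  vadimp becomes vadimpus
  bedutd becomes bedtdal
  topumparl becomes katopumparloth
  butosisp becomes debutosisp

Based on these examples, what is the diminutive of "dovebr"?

"dovebr" has second-to-last letter 'b'. The one such stem in the data (gakuhobd → kagakuhobdoth) adds ka- … -oth around the stem, so the same rule applies.
The other patterns: stems whose second-to-last letter is 'm' add -us; stems whose second-to-last letter is 's' add the prefix de-; stems whose second-to-last letter is 't' delete the last vowel and add -al.
So dovebr → kadovebroth.

kadovebroth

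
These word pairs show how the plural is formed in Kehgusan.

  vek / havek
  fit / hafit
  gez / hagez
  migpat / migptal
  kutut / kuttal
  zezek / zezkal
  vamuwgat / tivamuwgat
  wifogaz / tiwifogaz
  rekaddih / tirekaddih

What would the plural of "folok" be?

folkal

fit and migpat both end in -t yet inflect differently (hafit, migptal), so the final letter is not what conditions the rule; the number of vowels is.
"folok" has 2 vowels. The stems with 2 vowels (migpat → migptal, kutut → kuttal, zezek → zezkal) delete the last vowel and add -al.
The other patterns: stems with 1 vowel add the prefix ha-; stems with 3 vowels add the prefix ti-.
So folok → folkal.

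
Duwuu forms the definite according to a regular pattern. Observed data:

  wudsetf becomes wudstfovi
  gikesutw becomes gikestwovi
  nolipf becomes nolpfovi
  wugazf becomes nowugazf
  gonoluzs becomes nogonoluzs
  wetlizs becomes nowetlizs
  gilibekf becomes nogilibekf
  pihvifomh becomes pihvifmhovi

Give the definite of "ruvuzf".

noruvuzf

wugazf and nolipf both end in -f yet inflect differently (nowugazf, nolpfovi), so the final letter is not what conditions the rule; the second-to-last letter is.
"ruvuzf" has second-to-last letter 'z'. The stems whose second-to-last letter is 'z' (wugazf → nowugazf, wetlizs → nowetlizs, gonoluzs → nogonoluzs) add the prefix no-.
So ruvuzf → noruvuzf.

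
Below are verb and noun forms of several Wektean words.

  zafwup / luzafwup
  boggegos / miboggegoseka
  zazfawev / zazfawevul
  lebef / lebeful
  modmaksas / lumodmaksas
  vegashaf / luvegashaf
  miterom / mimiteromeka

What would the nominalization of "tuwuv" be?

lutuwuv

boggegos and modmaksas both end in -s yet inflect differently (miboggegoseka, lumodmaksas), so the final letter is not what conditions the rule; the last vowel is.
"tuwuv" has last vowel 'u'. The one such stem in the data (zafwup → luzafwup) adds the prefix lu-, so the same rule applies.
The other patterns: stems whose last vowel is 'o' add mi- … -eka around the stem; stems whose last vowel is 'e' add -ul.
So tuwuv → lutuwuv.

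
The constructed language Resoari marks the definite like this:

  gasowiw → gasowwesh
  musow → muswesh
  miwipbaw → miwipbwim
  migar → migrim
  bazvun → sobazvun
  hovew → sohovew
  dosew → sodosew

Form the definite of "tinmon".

tinmnesh

"tinmon" has last vowel 'o'. The one such stem in the data (musow → muswesh) deletes the last vowel and adds -esh (as does gasowiw), so the same rule applies.
The other patterns: stems whose last vowel is 'a' delete the last vowel and add -im; stems whose last vowel is 'e' or 'u' add the prefix so-.
So tinmon → tinmnesh.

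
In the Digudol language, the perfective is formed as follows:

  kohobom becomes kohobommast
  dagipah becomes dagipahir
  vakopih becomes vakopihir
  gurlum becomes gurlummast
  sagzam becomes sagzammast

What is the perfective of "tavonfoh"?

sagzam and dagipah both have last vowel 'a' yet inflect differently (sagzammast, dagipahir), so the last vowel is not what conditions the rule; the final letter is.
"tavonfoh" ends in -h. The stems ending in -h (vakopih → vakopihir, dagipah → dagipahir) add -ir.
So tavonfoh → tavonfohir.

tavonfohir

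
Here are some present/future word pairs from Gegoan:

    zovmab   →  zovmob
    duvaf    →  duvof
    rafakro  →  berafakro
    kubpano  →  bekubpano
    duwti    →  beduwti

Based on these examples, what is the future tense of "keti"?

duvaf and duwti both begin with d- yet inflect differently (duvof, beduwti), so the first letter is not what conditions the rule; whether the stem ends in a vowel or a consonant is.
"keti" ends in a vowel. The stems ending in a vowel (rafakro → berafakro, kubpano → bekubpano, duwti → beduwti) add the prefix be-.
The other pattern: stems ending in a consonant change the last vowel to 'o'.
So keti → beketi.

beketi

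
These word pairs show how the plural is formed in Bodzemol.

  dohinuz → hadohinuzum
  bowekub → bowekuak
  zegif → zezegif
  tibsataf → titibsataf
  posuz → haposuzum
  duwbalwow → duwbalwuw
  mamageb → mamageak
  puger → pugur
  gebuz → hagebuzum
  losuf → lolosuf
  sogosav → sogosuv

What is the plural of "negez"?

hanegezum

"negez" ends in -z. The stems ending in -z (dohinuz → hadohinuzum, posuz → haposuzum, gebuz → hagebuzum) add ha- … -um around the stem.
So negez → hanegezum.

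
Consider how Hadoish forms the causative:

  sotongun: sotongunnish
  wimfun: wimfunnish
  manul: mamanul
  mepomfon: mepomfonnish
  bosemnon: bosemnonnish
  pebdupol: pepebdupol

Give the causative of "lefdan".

"lefdan" ends in -n. The stems ending in -n (bosemnon → bosemnonnish, wimfun → wimfunnish, sotongun → sotongunnish) double the final consonant and add -ish.
The other pattern: stems ending in -l repeat the first consonant+vowel as a prefix.
So lefdan → lefdannish.

lefdannish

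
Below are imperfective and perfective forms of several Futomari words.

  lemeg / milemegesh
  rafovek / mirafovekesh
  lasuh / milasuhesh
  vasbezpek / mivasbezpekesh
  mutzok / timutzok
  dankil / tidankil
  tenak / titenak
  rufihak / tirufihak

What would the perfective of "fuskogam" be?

rafovek and mutzok both end in -k yet inflect differently (mirafovekesh, timutzok), so the final letter is not what conditions the rule; the last vowel is.
"fuskogam" has last vowel 'a'. The stems whose last vowel is 'a' (tenak → titenak, rufihak → tirufihak) add the prefix ti-.
The other pattern: stems whose last vowel is 'e' or 'u' add mi- … -esh around the stem.
So fuskogam → tifuskogam.

tifuskogam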